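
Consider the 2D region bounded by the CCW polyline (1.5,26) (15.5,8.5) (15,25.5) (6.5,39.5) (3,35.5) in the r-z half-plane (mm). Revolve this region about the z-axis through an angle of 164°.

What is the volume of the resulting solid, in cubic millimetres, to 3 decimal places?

Volume = 5669.818 mm³

Profile (r,z), 5 vertices: (1.5,26) (15.5,8.5) (15,25.5) (6.5,39.5) (3,35.5)
edge 0: (1.5,26)→(15.5,8.5)  cross = 1.5·8.5 − 15.5·26 = -390.2500; (r_i+r_j)·cross = 17·-390.2500 = -6634.2500
edge 1: (15.5,8.5)→(15,25.5)  cross = 15.5·25.5 − 15·8.5 = 267.7500; (r_i+r_j)·cross = 30.5·267.7500 = 8166.3750
edge 2: (15,25.5)→(6.5,39.5)  cross = 15·39.5 − 6.5·25.5 = 426.7500; (r_i+r_j)·cross = 21.5·426.7500 = 9175.1250
edge 3: (6.5,39.5)→(3,35.5)  cross = 6.5·35.5 − 3·39.5 = 112.2500; (r_i+r_j)·cross = 9.5·112.2500 = 1066.3750
edge 4: (3,35.5)→(1.5,26)  cross = 3·26 − 1.5·35.5 = 24.7500; (r_i+r_j)·cross = 4.5·24.7500 = 111.3750
Σcross = 441.2500 → A = |Σcross|/2 = 220.6250 mm²
Σ(r_i+r_j)·cross = 11885.0000 → first moment M = |Σ|/6 = 1980.8333
R_c = M/A = 1980.8333/220.6250 = 8.9783 mm
θ = 164° = 2.862340 rad
V = θ·R_c·A = 2.862340·8.9783·220.6250 = 5669.818 mm³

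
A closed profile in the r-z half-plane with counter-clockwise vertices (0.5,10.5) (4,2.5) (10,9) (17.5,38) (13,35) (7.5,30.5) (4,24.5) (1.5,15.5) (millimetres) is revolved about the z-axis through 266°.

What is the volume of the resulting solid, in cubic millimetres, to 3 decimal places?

Volume = 10303.133 mm³

Profile (r,z), 8 vertices: (0.5,10.5) (4,2.5) (10,9) (17.5,38) (13,35) (7.5,30.5) (4,24.5) (1.5,15.5)
edge 0: (0.5,10.5)→(4,2.5)  cross = 0.5·2.5 − 4·10.5 = -40.7500; (r_i+r_j)·cross = 4.5·-40.7500 = -183.3750
edge 1: (4,2.5)→(10,9)  cross = 4·9 − 10·2.5 = 11.0000; (r_i+r_j)·cross = 14·11.0000 = 154.0000
edge 2: (10,9)→(17.5,38)  cross = 10·38 − 17.5·9 = 222.5000; (r_i+r_j)·cross = 27.5·222.5000 = 6118.7500
edge 3: (17.5,38)→(13,35)  cross = 17.5·35 − 13·38 = 118.5000; (r_i+r_j)·cross = 30.5·118.5000 = 3614.2500
edge 4: (13,35)→(7.5,30.5)  cross = 13·30.5 − 7.5·35 = 134.0000; (r_i+r_j)·cross = 20.5·134.0000 = 2747.0000
edge 5: (7.5,30.5)→(4,24.5)  cross = 7.5·24.5 − 4·30.5 = 61.7500; (r_i+r_j)·cross = 11.5·61.7500 = 710.1250
edge 6: (4,24.5)→(1.5,15.5)  cross = 4·15.5 − 1.5·24.5 = 25.2500; (r_i+r_j)·cross = 5.5·25.2500 = 138.8750
edge 7: (1.5,15.5)→(0.5,10.5)  cross = 1.5·10.5 − 0.5·15.5 = 8.0000; (r_i+r_j)·cross = 2·8.0000 = 16.0000
Σcross = 540.2500 → A = |Σcross|/2 = 270.1250 mm²
Σ(r_i+r_j)·cross = 13315.6250 → first moment M = |Σ|/6 = 2219.2708
R_c = M/A = 2219.2708/270.1250 = 8.2157 mm
θ = 266° = 4.642576 rad
V = θ·R_c·A = 4.642576·8.2157·270.1250 = 10303.133 mm³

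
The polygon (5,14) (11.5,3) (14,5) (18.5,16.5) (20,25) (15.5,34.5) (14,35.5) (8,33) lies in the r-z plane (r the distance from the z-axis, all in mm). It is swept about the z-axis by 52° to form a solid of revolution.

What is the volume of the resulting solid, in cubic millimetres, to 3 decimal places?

Profile (r,z), 8 vertices: (5,14) (11.5,3) (14,5) (18.5,16.5) (20,25) (15.5,34.5) (14,35.5) (8,33)
edge 0: (5,14)→(11.5,3)  cross = 5·3 − 11.5·14 = -146.0000; (r_i+r_j)·cross = 16.5·-146.0000 = -2409.0000
edge 1: (11.5,3)→(14,5)  cross = 11.5·5 − 14·3 = 15.5000; (r_i+r_j)·cross = 25.5·15.5000 = 395.2500
edge 2: (14,5)→(18.5,16.5)  cross = 14·16.5 − 18.5·5 = 138.5000; (r_i+r_j)·cross = 32.5·138.5000 = 4501.2500
edge 3: (18.5,16.5)→(20,25)  cross = 18.5·25 − 20·16.5 = 132.5000; (r_i+r_j)·cross = 38.5·132.5000 = 5101.2500
edge 4: (20,25)→(15.5,34.5)  cross = 20·34.5 − 15.5·25 = 302.5000; (r_i+r_j)·cross = 35.5·302.5000 = 10738.7500
edge 5: (15.5,34.5)→(14,35.5)  cross = 15.5·35.5 − 14·34.5 = 67.2500; (r_i+r_j)·cross = 29.5·67.2500 = 1983.8750
edge 6: (14,35.5)→(8,33)  cross = 14·33 − 8·35.5 = 178.0000; (r_i+r_j)·cross = 22·178.0000 = 3916.0000
edge 7: (8,33)→(5,14)  cross = 8·14 − 5·33 = -53.0000; (r_i+r_j)·cross = 13·-53.0000 = -689.0000
Σcross = 635.2500 → A = |Σcross|/2 = 317.6250 mm²
Σ(r_i+r_j)·cross = 23538.3750 → first moment M = |Σ|/6 = 3923.0625
R_c = M/A = 3923.0625/317.6250 = 12.3512 mm
θ = 52° = 0.907571 rad
V = θ·R_c·A = 0.907571·12.3512·317.6250 = 3560.459 mm³

Volume = 3560.459 mm³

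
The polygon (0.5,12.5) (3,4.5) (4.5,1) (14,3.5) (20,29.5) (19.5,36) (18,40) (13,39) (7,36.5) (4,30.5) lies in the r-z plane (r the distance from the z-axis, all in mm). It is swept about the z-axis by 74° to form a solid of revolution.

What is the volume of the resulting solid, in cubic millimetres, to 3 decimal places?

Profile (r,z), 10 vertices: (0.5,12.5) (3,4.5) (4.5,1) (14,3.5) (20,29.5) (19.5,36) (18,40) (13,39) (7,36.5) (4,30.5)
edge 0: (0.5,12.5)→(3,4.5)  cross = 0.5·4.5 − 3·12.5 = -35.2500; (r_i+r_j)·cross = 3.5·-35.2500 = -123.3750
edge 1: (3,4.5)→(4.5,1)  cross = 3·1 − 4.5·4.5 = -17.2500; (r_i+r_j)·cross = 7.5·-17.2500 = -129.3750
edge 2: (4.5,1)→(14,3.5)  cross = 4.5·3.5 − 14·1 = 1.7500; (r_i+r_j)·cross = 18.5·1.7500 = 32.3750
edge 3: (14,3.5)→(20,29.5)  cross = 14·29.5 − 20·3.5 = 343.0000; (r_i+r_j)·cross = 34·343.0000 = 11662.0000
edge 4: (20,29.5)→(19.5,36)  cross = 20·36 − 19.5·29.5 = 144.7500; (r_i+r_j)·cross = 39.5·144.7500 = 5717.6250
edge 5: (19.5,36)→(18,40)  cross = 19.5·40 − 18·36 = 132.0000; (r_i+r_j)·cross = 37.5·132.0000 = 4950.0000
edge 6: (18,40)→(13,39)  cross = 18·39 − 13·40 = 182.0000; (r_i+r_j)·cross = 31·182.0000 = 5642.0000
edge 7: (13,39)→(7,36.5)  cross = 13·36.5 − 7·39 = 201.5000; (r_i+r_j)·cross = 20·201.5000 = 4030.0000
edge 8: (7,36.5)→(4,30.5)  cross = 7·30.5 − 4·36.5 = 67.5000; (r_i+r_j)·cross = 11·67.5000 = 742.5000
edge 9: (4,30.5)→(0.5,12.5)  cross = 4·12.5 − 0.5·30.5 = 34.7500; (r_i+r_j)·cross = 4.5·34.7500 = 156.3750
Σcross = 1054.7500 → A = |Σcross|/2 = 527.3750 mm²
Σ(r_i+r_j)·cross = 32680.1250 → first moment M = |Σ|/6 = 5446.6875
R_c = M/A = 5446.6875/527.3750 = 10.3279 mm
θ = 74° = 1.291544 rad
V = θ·R_c·A = 1.291544·10.3279·527.3750 = 7034.635 mm³

Volume = 7034.635 mm³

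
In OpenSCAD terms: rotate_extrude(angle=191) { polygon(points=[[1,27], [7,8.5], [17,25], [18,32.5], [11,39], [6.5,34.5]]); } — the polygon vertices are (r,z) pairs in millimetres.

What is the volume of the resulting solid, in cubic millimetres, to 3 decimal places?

Profile (r,z), 6 vertices: (1,27) (7,8.5) (17,25) (18,32.5) (11,39) (6.5,34.5)
edge 0: (1,27)→(7,8.5)  cross = 1·8.5 − 7·27 = -180.5000; (r_i+r_j)·cross = 8·-180.5000 = -1444.0000
edge 1: (7,8.5)→(17,25)  cross = 7·25 − 17·8.5 = 30.5000; (r_i+r_j)·cross = 24·30.5000 = 732.0000
edge 2: (17,25)→(18,32.5)  cross = 17·32.5 − 18·25 = 102.5000; (r_i+r_j)·cross = 35·102.5000 = 3587.5000
edge 3: (18,32.5)→(11,39)  cross = 18·39 − 11·32.5 = 344.5000; (r_i+r_j)·cross = 29·344.5000 = 9990.5000
edge 4: (11,39)→(6.5,34.5)  cross = 11·34.5 − 6.5·39 = 126.0000; (r_i+r_j)·cross = 17.5·126.0000 = 2205.0000
edge 5: (6.5,34.5)→(1,27)  cross = 6.5·27 − 1·34.5 = 141.0000; (r_i+r_j)·cross = 7.5·141.0000 = 1057.5000
Σcross = 564.0000 → A = |Σcross|/2 = 282.0000 mm²
Σ(r_i+r_j)·cross = 16128.5000 → first moment M = |Σ|/6 = 2688.0833
R_c = M/A = 2688.0833/282.0000 = 9.5322 mm
θ = 191° = 3.333579 rad
V = θ·R_c·A = 3.333579·9.5322·282.0000 = 8960.938 mm³

Volume = 8960.938 mm³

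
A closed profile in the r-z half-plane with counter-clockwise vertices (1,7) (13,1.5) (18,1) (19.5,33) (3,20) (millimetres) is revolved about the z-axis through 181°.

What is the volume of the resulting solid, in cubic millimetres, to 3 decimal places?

Profile (r,z), 5 vertices: (1,7) (13,1.5) (18,1) (19.5,33) (3,20)
edge 0: (1,7)→(13,1.5)  cross = 1·1.5 − 13·7 = -89.5000; (r_i+r_j)·cross = 14·-89.5000 = -1253.0000
edge 1: (13,1.5)→(18,1)  cross = 13·1 − 18·1.5 = -14.0000; (r_i+r_j)·cross = 31·-14.0000 = -434.0000
edge 2: (18,1)→(19.5,33)  cross = 18·33 − 19.5·1 = 574.5000; (r_i+r_j)·cross = 37.5·574.5000 = 21543.7500
edge 3: (19.5,33)→(3,20)  cross = 19.5·20 − 3·33 = 291.0000; (r_i+r_j)·cross = 22.5·291.0000 = 6547.5000
edge 4: (3,20)→(1,7)  cross = 3·7 − 1·20 = 1.0000; (r_i+r_j)·cross = 4·1.0000 = 4.0000
Σcross = 763.0000 → A = |Σcross|/2 = 381.5000 mm²
Σ(r_i+r_j)·cross = 26408.2500 → first moment M = |Σ|/6 = 4401.3750
R_c = M/A = 4401.3750/381.5000 = 11.5370 mm
θ = 181° = 3.159046 rad
V = θ·R_c·A = 3.159046·11.5370·381.5000 = 13904.146 mm³

Volume = 13904.146 mm³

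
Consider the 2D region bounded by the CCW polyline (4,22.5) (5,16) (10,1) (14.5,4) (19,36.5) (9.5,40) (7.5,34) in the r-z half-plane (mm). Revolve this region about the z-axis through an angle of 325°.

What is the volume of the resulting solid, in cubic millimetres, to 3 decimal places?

Volume = 24194.690 mm³

Profile (r,z), 7 vertices: (4,22.5) (5,16) (10,1) (14.5,4) (19,36.5) (9.5,40) (7.5,34)
edge 0: (4,22.5)→(5,16)  cross = 4·16 − 5·22.5 = -48.5000; (r_i+r_j)·cross = 9·-48.5000 = -436.5000
edge 1: (5,16)→(10,1)  cross = 5·1 − 10·16 = -155.0000; (r_i+r_j)·cross = 15·-155.0000 = -2325.0000
edge 2: (10,1)→(14.5,4)  cross = 10·4 − 14.5·1 = 25.5000; (r_i+r_j)·cross = 24.5·25.5000 = 624.7500
edge 3: (14.5,4)→(19,36.5)  cross = 14.5·36.5 − 19·4 = 453.2500; (r_i+r_j)·cross = 33.5·453.2500 = 15183.8750
edge 4: (19,36.5)→(9.5,40)  cross = 19·40 − 9.5·36.5 = 413.2500; (r_i+r_j)·cross = 28.5·413.2500 = 11777.6250
edge 5: (9.5,40)→(7.5,34)  cross = 9.5·34 − 7.5·40 = 23.0000; (r_i+r_j)·cross = 17·23.0000 = 391.0000
edge 6: (7.5,34)→(4,22.5)  cross = 7.5·22.5 − 4·34 = 32.7500; (r_i+r_j)·cross = 11.5·32.7500 = 376.6250
Σcross = 744.2500 → A = |Σcross|/2 = 372.1250 mm²
Σ(r_i+r_j)·cross = 25592.3750 → first moment M = |Σ|/6 = 4265.3958
R_c = M/A = 4265.3958/372.1250 = 11.4623 mm
θ = 325° = 5.672320 rad
V = θ·R_c·A = 5.672320·11.4623·372.1250 = 24194.690 mm³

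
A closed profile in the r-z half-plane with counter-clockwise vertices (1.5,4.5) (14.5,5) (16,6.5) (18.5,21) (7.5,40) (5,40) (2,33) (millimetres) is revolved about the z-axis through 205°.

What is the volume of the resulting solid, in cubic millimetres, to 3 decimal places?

Volume = 14193.777 mm³

Profile (r,z), 7 vertices: (1.5,4.5) (14.5,5) (16,6.5) (18.5,21) (7.5,40) (5,40) (2,33)
edge 0: (1.5,4.5)→(14.5,5)  cross = 1.5·5 − 14.5·4.5 = -57.7500; (r_i+r_j)·cross = 16·-57.7500 = -924.0000
edge 1: (14.5,5)→(16,6.5)  cross = 14.5·6.5 − 16·5 = 14.2500; (r_i+r_j)·cross = 30.5·14.2500 = 434.6250
edge 2: (16,6.5)→(18.5,21)  cross = 16·21 − 18.5·6.5 = 215.7500; (r_i+r_j)·cross = 34.5·215.7500 = 7443.3750
edge 3: (18.5,21)→(7.5,40)  cross = 18.5·40 − 7.5·21 = 582.5000; (r_i+r_j)·cross = 26·582.5000 = 15145.0000
edge 4: (7.5,40)→(5,40)  cross = 7.5·40 − 5·40 = 100.0000; (r_i+r_j)·cross = 12.5·100.0000 = 1250.0000
edge 5: (5,40)→(2,33)  cross = 5·33 − 2·40 = 85.0000; (r_i+r_j)·cross = 7·85.0000 = 595.0000
edge 6: (2,33)→(1.5,4.5)  cross = 2·4.5 − 1.5·33 = -40.5000; (r_i+r_j)·cross = 3.5·-40.5000 = -141.7500
Σcross = 899.2500 → A = |Σcross|/2 = 449.6250 mm²
Σ(r_i+r_j)·cross = 23802.2500 → first moment M = |Σ|/6 = 3967.0417
R_c = M/A = 3967.0417/449.6250 = 8.8230 mm
θ = 205° = 3.577925 rad
V = θ·R_c·A = 3.577925·8.8230·449.6250 = 14193.777 mm³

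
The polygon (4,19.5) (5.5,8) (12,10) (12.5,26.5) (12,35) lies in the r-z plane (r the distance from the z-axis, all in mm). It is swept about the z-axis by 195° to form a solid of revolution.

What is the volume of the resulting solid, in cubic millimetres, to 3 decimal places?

Profile (r,z), 5 vertices: (4,19.5) (5.5,8) (12,10) (12.5,26.5) (12,35)
edge 0: (4,19.5)→(5.5,8)  cross = 4·8 − 5.5·19.5 = -75.2500; (r_i+r_j)·cross = 9.5·-75.2500 = -714.8750
edge 1: (5.5,8)→(12,10)  cross = 5.5·10 − 12·8 = -41.0000; (r_i+r_j)·cross = 17.5·-41.0000 = -717.5000
edge 2: (12,10)→(12.5,26.5)  cross = 12·26.5 − 12.5·10 = 193.0000; (r_i+r_j)·cross = 24.5·193.0000 = 4728.5000
edge 3: (12.5,26.5)→(12,35)  cross = 12.5·35 − 12·26.5 = 119.5000; (r_i+r_j)·cross = 24.5·119.5000 = 2927.7500
edge 4: (12,35)→(4,19.5)  cross = 12·19.5 − 4·35 = 94.0000; (r_i+r_j)·cross = 16·94.0000 = 1504.0000
Σcross = 290.2500 → A = |Σcross|/2 = 145.1250 mm²
Σ(r_i+r_j)·cross = 7727.8750 → first moment M = |Σ|/6 = 1287.9792
R_c = M/A = 1287.9792/145.1250 = 8.8750 mm
θ = 195° = 3.403392 rad
V = θ·R_c·A = 3.403392·8.8750·145.1250 = 4383.498 mm³

Volume = 4383.498 mm³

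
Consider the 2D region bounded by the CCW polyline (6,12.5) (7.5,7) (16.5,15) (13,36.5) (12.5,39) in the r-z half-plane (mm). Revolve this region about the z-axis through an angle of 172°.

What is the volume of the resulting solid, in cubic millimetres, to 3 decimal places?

Profile (r,z), 5 vertices: (6,12.5) (7.5,7) (16.5,15) (13,36.5) (12.5,39)
edge 0: (6,12.5)→(7.5,7)  cross = 6·7 − 7.5·12.5 = -51.7500; (r_i+r_j)·cross = 13.5·-51.7500 = -698.6250
edge 1: (7.5,7)→(16.5,15)  cross = 7.5·15 − 16.5·7 = -3.0000; (r_i+r_j)·cross = 24·-3.0000 = -72.0000
edge 2: (16.5,15)→(13,36.5)  cross = 16.5·36.5 − 13·15 = 407.2500; (r_i+r_j)·cross = 29.5·407.2500 = 12013.8750
edge 3: (13,36.5)→(12.5,39)  cross = 13·39 − 12.5·36.5 = 50.7500; (r_i+r_j)·cross = 25.5·50.7500 = 1294.1250
edge 4: (12.5,39)→(6,12.5)  cross = 12.5·12.5 − 6·39 = -77.7500; (r_i+r_j)·cross = 18.5·-77.7500 = -1438.3750
Σcross = 325.5000 → A = |Σcross|/2 = 162.7500 mm²
Σ(r_i+r_j)·cross = 11099.0000 → first moment M = |Σ|/6 = 1849.8333
R_c = M/A = 1849.8333/162.7500 = 11.3661 mm
θ = 172° = 3.001966 rad
V = θ·R_c·A = 3.001966·11.3661·162.7500 = 5553.137 mm³

Volume = 5553.137 mm³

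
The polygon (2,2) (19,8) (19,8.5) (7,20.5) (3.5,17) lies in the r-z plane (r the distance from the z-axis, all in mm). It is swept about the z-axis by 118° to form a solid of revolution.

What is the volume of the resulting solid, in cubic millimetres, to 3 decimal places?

Profile (r,z), 5 vertices: (2,2) (19,8) (19,8.5) (7,20.5) (3.5,17)
edge 0: (2,2)→(19,8)  cross = 2·8 − 19·2 = -22.0000; (r_i+r_j)·cross = 21·-22.0000 = -462.0000
edge 1: (19,8)→(19,8.5)  cross = 19·8.5 − 19·8 = 9.5000; (r_i+r_j)·cross = 38·9.5000 = 361.0000
edge 2: (19,8.5)→(7,20.5)  cross = 19·20.5 − 7·8.5 = 330.0000; (r_i+r_j)·cross = 26·330.0000 = 8580.0000
edge 3: (7,20.5)→(3.5,17)  cross = 7·17 − 3.5·20.5 = 47.2500; (r_i+r_j)·cross = 10.5·47.2500 = 496.1250
edge 4: (3.5,17)→(2,2)  cross = 3.5·2 − 2·17 = -27.0000; (r_i+r_j)·cross = 5.5·-27.0000 = -148.5000
Σcross = 337.7500 → A = |Σcross|/2 = 168.8750 mm²
Σ(r_i+r_j)·cross = 8826.6250 → first moment M = |Σ|/6 = 1471.1042
R_c = M/A = 1471.1042/168.8750 = 8.7112 mm
θ = 118° = 2.059489 rad
V = θ·R_c·A = 2.059489·8.7112·168.8750 = 3029.722 mm³

Volume = 3029.722 mm³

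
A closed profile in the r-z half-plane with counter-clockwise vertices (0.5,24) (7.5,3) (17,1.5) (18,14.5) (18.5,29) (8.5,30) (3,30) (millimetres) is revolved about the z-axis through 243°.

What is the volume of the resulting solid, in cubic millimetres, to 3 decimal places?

Profile (r,z), 7 vertices: (0.5,24) (7.5,3) (17,1.5) (18,14.5) (18.5,29) (8.5,30) (3,30)
edge 0: (0.5,24)→(7.5,3)  cross = 0.5·3 − 7.5·24 = -178.5000; (r_i+r_j)·cross = 8·-178.5000 = -1428.0000
edge 1: (7.5,3)→(17,1.5)  cross = 7.5·1.5 − 17·3 = -39.7500; (r_i+r_j)·cross = 24.5·-39.7500 = -973.8750
edge 2: (17,1.5)→(18,14.5)  cross = 17·14.5 − 18·1.5 = 219.5000; (r_i+r_j)·cross = 35·219.5000 = 7682.5000
edge 3: (18,14.5)→(18.5,29)  cross = 18·29 − 18.5·14.5 = 253.7500; (r_i+r_j)·cross = 36.5·253.7500 = 9261.8750
edge 4: (18.5,29)→(8.5,30)  cross = 18.5·30 − 8.5·29 = 308.5000; (r_i+r_j)·cross = 27·308.5000 = 8329.5000
edge 5: (8.5,30)→(3,30)  cross = 8.5·30 − 3·30 = 165.0000; (r_i+r_j)·cross = 11.5·165.0000 = 1897.5000
edge 6: (3,30)→(0.5,24)  cross = 3·24 − 0.5·30 = 57.0000; (r_i+r_j)·cross = 3.5·57.0000 = 199.5000
Σcross = 785.5000 → A = |Σcross|/2 = 392.7500 mm²
Σ(r_i+r_j)·cross = 24969.0000 → first moment M = |Σ|/6 = 4161.5000
R_c = M/A = 4161.5000/392.7500 = 10.5958 mm
θ = 243° = 4.241150 rad
V = θ·R_c·A = 4.241150·10.5958·392.7500 = 17649.546 mm³

Volume = 17649.546 mm³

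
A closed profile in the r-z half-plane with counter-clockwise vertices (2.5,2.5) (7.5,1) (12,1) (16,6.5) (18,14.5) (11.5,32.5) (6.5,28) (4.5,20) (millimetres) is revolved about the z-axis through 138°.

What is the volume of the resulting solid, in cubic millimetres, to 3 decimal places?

Profile (r,z), 8 vertices: (2.5,2.5) (7.5,1) (12,1) (16,6.5) (18,14.5) (11.5,32.5) (6.5,28) (4.5,20)
edge 0: (2.5,2.5)→(7.5,1)  cross = 2.5·1 − 7.5·2.5 = -16.2500; (r_i+r_j)·cross = 10·-16.2500 = -162.5000
edge 1: (7.5,1)→(12,1)  cross = 7.5·1 − 12·1 = -4.5000; (r_i+r_j)·cross = 19.5·-4.5000 = -87.7500
edge 2: (12,1)→(16,6.5)  cross = 12·6.5 − 16·1 = 62.0000; (r_i+r_j)·cross = 28·62.0000 = 1736.0000
edge 3: (16,6.5)→(18,14.5)  cross = 16·14.5 − 18·6.5 = 115.0000; (r_i+r_j)·cross = 34·115.0000 = 3910.0000
edge 4: (18,14.5)→(11.5,32.5)  cross = 18·32.5 − 11.5·14.5 = 418.2500; (r_i+r_j)·cross = 29.5·418.2500 = 12338.3750
edge 5: (11.5,32.5)→(6.5,28)  cross = 11.5·28 − 6.5·32.5 = 110.7500; (r_i+r_j)·cross = 18·110.7500 = 1993.5000
edge 6: (6.5,28)→(4.5,20)  cross = 6.5·20 − 4.5·28 = 4.0000; (r_i+r_j)·cross = 11·4.0000 = 44.0000
edge 7: (4.5,20)→(2.5,2.5)  cross = 4.5·2.5 − 2.5·20 = -38.7500; (r_i+r_j)·cross = 7·-38.7500 = -271.2500
Σcross = 650.5000 → A = |Σcross|/2 = 325.2500 mm²
Σ(r_i+r_j)·cross = 19500.3750 → first moment M = |Σ|/6 = 3250.0625
R_c = M/A = 3250.0625/325.2500 = 9.9925 mm
θ = 138° = 2.408554 rad
V = θ·R_c·A = 2.408554·9.9925·325.2500 = 7827.952 mm³

Volume = 7827.952 mm³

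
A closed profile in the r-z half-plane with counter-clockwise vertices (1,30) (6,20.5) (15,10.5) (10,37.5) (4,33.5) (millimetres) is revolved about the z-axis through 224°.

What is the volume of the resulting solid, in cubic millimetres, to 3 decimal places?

Profile (r,z), 5 vertices: (1,30) (6,20.5) (15,10.5) (10,37.5) (4,33.5)
edge 0: (1,30)→(6,20.5)  cross = 1·20.5 − 6·30 = -159.5000; (r_i+r_j)·cross = 7·-159.5000 = -1116.5000
edge 1: (6,20.5)→(15,10.5)  cross = 6·10.5 − 15·20.5 = -244.5000; (r_i+r_j)·cross = 21·-244.5000 = -5134.5000
edge 2: (15,10.5)→(10,37.5)  cross = 15·37.5 − 10·10.5 = 457.5000; (r_i+r_j)·cross = 25·457.5000 = 11437.5000
edge 3: (10,37.5)→(4,33.5)  cross = 10·33.5 − 4·37.5 = 185.0000; (r_i+r_j)·cross = 14·185.0000 = 2590.0000
edge 4: (4,33.5)→(1,30)  cross = 4·30 − 1·33.5 = 86.5000; (r_i+r_j)·cross = 5·86.5000 = 432.5000
Σcross = 325.0000 → A = |Σcross|/2 = 162.5000 mm²
Σ(r_i+r_j)·cross = 8209.0000 → first moment M = |Σ|/6 = 1368.1667
R_c = M/A = 1368.1667/162.5000 = 8.4195 mm
θ = 224° = 3.909538 rad
V = θ·R_c·A = 3.909538·8.4195·162.5000 = 5348.899 mm³

Volume = 5348.899 mm³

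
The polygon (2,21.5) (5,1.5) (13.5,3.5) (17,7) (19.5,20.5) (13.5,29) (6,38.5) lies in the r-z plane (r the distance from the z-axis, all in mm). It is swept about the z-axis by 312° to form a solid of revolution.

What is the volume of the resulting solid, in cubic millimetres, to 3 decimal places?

Profile (r,z), 7 vertices: (2,21.5) (5,1.5) (13.5,3.5) (17,7) (19.5,20.5) (13.5,29) (6,38.5)
edge 0: (2,21.5)→(5,1.5)  cross = 2·1.5 − 5·21.5 = -104.5000; (r_i+r_j)·cross = 7·-104.5000 = -731.5000
edge 1: (5,1.5)→(13.5,3.5)  cross = 5·3.5 − 13.5·1.5 = -2.7500; (r_i+r_j)·cross = 18.5·-2.7500 = -50.8750
edge 2: (13.5,3.5)→(17,7)  cross = 13.5·7 − 17·3.5 = 35.0000; (r_i+r_j)·cross = 30.5·35.0000 = 1067.5000
edge 3: (17,7)→(19.5,20.5)  cross = 17·20.5 − 19.5·7 = 212.0000; (r_i+r_j)·cross = 36.5·212.0000 = 7738.0000
edge 4: (19.5,20.5)→(13.5,29)  cross = 19.5·29 − 13.5·20.5 = 288.7500; (r_i+r_j)·cross = 33·288.7500 = 9528.7500
edge 5: (13.5,29)→(6,38.5)  cross = 13.5·38.5 − 6·29 = 345.7500; (r_i+r_j)·cross = 19.5·345.7500 = 6742.1250
edge 6: (6,38.5)→(2,21.5)  cross = 6·21.5 − 2·38.5 = 52.0000; (r_i+r_j)·cross = 8·52.0000 = 416.0000
Σcross = 826.2500 → A = |Σcross|/2 = 413.1250 mm²
Σ(r_i+r_j)·cross = 24710.0000 → first moment M = |Σ|/6 = 4118.3333
R_c = M/A = 4118.3333/413.1250 = 9.9687 mm
θ = 312° = 5.445427 rad
V = θ·R_c·A = 5.445427·9.9687·413.1250 = 22426.085 mm³

Volume = 22426.085 mm³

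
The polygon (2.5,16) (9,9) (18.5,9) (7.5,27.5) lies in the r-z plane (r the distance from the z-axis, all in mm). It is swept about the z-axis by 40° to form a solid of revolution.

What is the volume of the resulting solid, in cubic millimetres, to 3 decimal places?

Profile (r,z), 4 vertices: (2.5,16) (9,9) (18.5,9) (7.5,27.5)
edge 0: (2.5,16)→(9,9)  cross = 2.5·9 − 9·16 = -121.5000; (r_i+r_j)·cross = 11.5·-121.5000 = -1397.2500
edge 1: (9,9)→(18.5,9)  cross = 9·9 − 18.5·9 = -85.5000; (r_i+r_j)·cross = 27.5·-85.5000 = -2351.2500
edge 2: (18.5,9)→(7.5,27.5)  cross = 18.5·27.5 − 7.5·9 = 441.2500; (r_i+r_j)·cross = 26·441.2500 = 11472.5000
edge 3: (7.5,27.5)→(2.5,16)  cross = 7.5·16 − 2.5·27.5 = 51.2500; (r_i+r_j)·cross = 10·51.2500 = 512.5000
Σcross = 285.5000 → A = |Σcross|/2 = 142.7500 mm²
Σ(r_i+r_j)·cross = 8236.5000 → first moment M = |Σ|/6 = 1372.7500
R_c = M/A = 1372.7500/142.7500 = 9.6165 mm
θ = 40° = 0.698132 rad
V = θ·R_c·A = 0.698132·9.6165·142.7500 = 958.360 mm³

Volume = 958.360 mm³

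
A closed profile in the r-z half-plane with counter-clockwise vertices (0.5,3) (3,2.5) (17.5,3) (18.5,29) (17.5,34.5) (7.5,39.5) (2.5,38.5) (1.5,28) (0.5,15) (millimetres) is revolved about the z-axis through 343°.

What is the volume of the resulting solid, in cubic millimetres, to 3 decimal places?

Volume = 32937.609 mm³

Profile (r,z), 9 vertices: (0.5,3) (3,2.5) (17.5,3) (18.5,29) (17.5,34.5) (7.5,39.5) (2.5,38.5) (1.5,28) (0.5,15)
edge 0: (0.5,3)→(3,2.5)  cross = 0.5·2.5 − 3·3 = -7.7500; (r_i+r_j)·cross = 3.5·-7.7500 = -27.1250
edge 1: (3,2.5)→(17.5,3)  cross = 3·3 − 17.5·2.5 = -34.7500; (r_i+r_j)·cross = 20.5·-34.7500 = -712.3750
edge 2: (17.5,3)→(18.5,29)  cross = 17.5·29 − 18.5·3 = 452.0000; (r_i+r_j)·cross = 36·452.0000 = 16272.0000
edge 3: (18.5,29)→(17.5,34.5)  cross = 18.5·34.5 − 17.5·29 = 130.7500; (r_i+r_j)·cross = 36·130.7500 = 4707.0000
edge 4: (17.5,34.5)→(7.5,39.5)  cross = 17.5·39.5 − 7.5·34.5 = 432.5000; (r_i+r_j)·cross = 25·432.5000 = 10812.5000
edge 5: (7.5,39.5)→(2.5,38.5)  cross = 7.5·38.5 − 2.5·39.5 = 190.0000; (r_i+r_j)·cross = 10·190.0000 = 1900.0000
edge 6: (2.5,38.5)→(1.5,28)  cross = 2.5·28 − 1.5·38.5 = 12.2500; (r_i+r_j)·cross = 4·12.2500 = 49.0000
edge 7: (1.5,28)→(0.5,15)  cross = 1.5·15 − 0.5·28 = 8.5000; (r_i+r_j)·cross = 2·8.5000 = 17.0000
edge 8: (0.5,15)→(0.5,3)  cross = 0.5·3 − 0.5·15 = -6.0000; (r_i+r_j)·cross = 1·-6.0000 = -6.0000
Σcross = 1177.5000 → A = |Σcross|/2 = 588.7500 mm²
Σ(r_i+r_j)·cross = 33012.0000 → first moment M = |Σ|/6 = 5502.0000
R_c = M/A = 5502.0000/588.7500 = 9.3452 mm
θ = 343° = 5.986479 rad
V = θ·R_c·A = 5.986479·9.3452·588.7500 = 32937.609 mm³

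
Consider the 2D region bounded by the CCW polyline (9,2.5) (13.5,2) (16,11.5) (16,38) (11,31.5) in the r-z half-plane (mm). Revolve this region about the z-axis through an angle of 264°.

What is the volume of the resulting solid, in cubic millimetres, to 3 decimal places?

Volume = 10790.777 mm³

Profile (r,z), 5 vertices: (9,2.5) (13.5,2) (16,11.5) (16,38) (11,31.5)
edge 0: (9,2.5)→(13.5,2)  cross = 9·2 − 13.5·2.5 = -15.7500; (r_i+r_j)·cross = 22.5·-15.7500 = -354.3750
edge 1: (13.5,2)→(16,11.5)  cross = 13.5·11.5 − 16·2 = 123.2500; (r_i+r_j)·cross = 29.5·123.2500 = 3635.8750
edge 2: (16,11.5)→(16,38)  cross = 16·38 − 16·11.5 = 424.0000; (r_i+r_j)·cross = 32·424.0000 = 13568.0000
edge 3: (16,38)→(11,31.5)  cross = 16·31.5 − 11·38 = 86.0000; (r_i+r_j)·cross = 27·86.0000 = 2322.0000
edge 4: (11,31.5)→(9,2.5)  cross = 11·2.5 − 9·31.5 = -256.0000; (r_i+r_j)·cross = 20·-256.0000 = -5120.0000
Σcross = 361.5000 → A = |Σcross|/2 = 180.7500 mm²
Σ(r_i+r_j)·cross = 14051.5000 → first moment M = |Σ|/6 = 2341.9167
R_c = M/A = 2341.9167/180.7500 = 12.9567 mm
θ = 264° = 4.607669 rad
V = θ·R_c·A = 4.607669·12.9567·180.7500 = 10790.777 mm³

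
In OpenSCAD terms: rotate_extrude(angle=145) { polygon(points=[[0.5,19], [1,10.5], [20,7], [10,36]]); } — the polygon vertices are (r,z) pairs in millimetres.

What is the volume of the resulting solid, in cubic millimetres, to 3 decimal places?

Volume = 7179.832 mm³

Profile (r,z), 4 vertices: (0.5,19) (1,10.5) (20,7) (10,36)
edge 0: (0.5,19)→(1,10.5)  cross = 0.5·10.5 − 1·19 = -13.7500; (r_i+r_j)·cross = 1.5·-13.7500 = -20.6250
edge 1: (1,10.5)→(20,7)  cross = 1·7 − 20·10.5 = -203.0000; (r_i+r_j)·cross = 21·-203.0000 = -4263.0000
edge 2: (20,7)→(10,36)  cross = 20·36 − 10·7 = 650.0000; (r_i+r_j)·cross = 30·650.0000 = 19500.0000
edge 3: (10,36)→(0.5,19)  cross = 10·19 − 0.5·36 = 172.0000; (r_i+r_j)·cross = 10.5·172.0000 = 1806.0000
Σcross = 605.2500 → A = |Σcross|/2 = 302.6250 mm²
Σ(r_i+r_j)·cross = 17022.3750 → first moment M = |Σ|/6 = 2837.0625
R_c = M/A = 2837.0625/302.6250 = 9.3748 mm
θ = 145° = 2.530727 rad
V = θ·R_c·A = 2.530727·9.3748·302.6250 = 7179.832 mm³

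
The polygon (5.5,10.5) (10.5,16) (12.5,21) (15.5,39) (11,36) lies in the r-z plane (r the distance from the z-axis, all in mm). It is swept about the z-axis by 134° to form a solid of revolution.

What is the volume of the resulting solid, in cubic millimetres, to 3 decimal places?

Volume = 2615.005 mm³

Profile (r,z), 5 vertices: (5.5,10.5) (10.5,16) (12.5,21) (15.5,39) (11,36)
edge 0: (5.5,10.5)→(10.5,16)  cross = 5.5·16 − 10.5·10.5 = -22.2500; (r_i+r_j)·cross = 16·-22.2500 = -356.0000
edge 1: (10.5,16)→(12.5,21)  cross = 10.5·21 − 12.5·16 = 20.5000; (r_i+r_j)·cross = 23·20.5000 = 471.5000
edge 2: (12.5,21)→(15.5,39)  cross = 12.5·39 − 15.5·21 = 162.0000; (r_i+r_j)·cross = 28·162.0000 = 4536.0000
edge 3: (15.5,39)→(11,36)  cross = 15.5·36 − 11·39 = 129.0000; (r_i+r_j)·cross = 26.5·129.0000 = 3418.5000
edge 4: (11,36)→(5.5,10.5)  cross = 11·10.5 − 5.5·36 = -82.5000; (r_i+r_j)·cross = 16.5·-82.5000 = -1361.2500
Σcross = 206.7500 → A = |Σcross|/2 = 103.3750 mm²
Σ(r_i+r_j)·cross = 6708.7500 → first moment M = |Σ|/6 = 1118.1250
R_c = M/A = 1118.1250/103.3750 = 10.8162 mm
θ = 134° = 2.338741 rad
V = θ·R_c·A = 2.338741·10.8162·103.3750 = 2615.005 mm³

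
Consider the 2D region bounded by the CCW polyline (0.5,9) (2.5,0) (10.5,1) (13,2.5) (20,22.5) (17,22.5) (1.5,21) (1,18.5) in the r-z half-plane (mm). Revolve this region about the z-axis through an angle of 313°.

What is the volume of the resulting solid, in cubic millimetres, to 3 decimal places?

Profile (r,z), 8 vertices: (0.5,9) (2.5,0) (10.5,1) (13,2.5) (20,22.5) (17,22.5) (1.5,21) (1,18.5)
edge 0: (0.5,9)→(2.5,0)  cross = 0.5·0 − 2.5·9 = -22.5000; (r_i+r_j)·cross = 3·-22.5000 = -67.5000
edge 1: (2.5,0)→(10.5,1)  cross = 2.5·1 − 10.5·0 = 2.5000; (r_i+r_j)·cross = 13·2.5000 = 32.5000
edge 2: (10.5,1)→(13,2.5)  cross = 10.5·2.5 − 13·1 = 13.2500; (r_i+r_j)·cross = 23.5·13.2500 = 311.3750
edge 3: (13,2.5)→(20,22.5)  cross = 13·22.5 − 20·2.5 = 242.5000; (r_i+r_j)·cross = 33·242.5000 = 8002.5000
edge 4: (20,22.5)→(17,22.5)  cross = 20·22.5 − 17·22.5 = 67.5000; (r_i+r_j)·cross = 37·67.5000 = 2497.5000
edge 5: (17,22.5)→(1.5,21)  cross = 17·21 − 1.5·22.5 = 323.2500; (r_i+r_j)·cross = 18.5·323.2500 = 5980.1250
edge 6: (1.5,21)→(1,18.5)  cross = 1.5·18.5 − 1·21 = 6.7500; (r_i+r_j)·cross = 2.5·6.7500 = 16.8750
edge 7: (1,18.5)→(0.5,9)  cross = 1·9 − 0.5·18.5 = -0.2500; (r_i+r_j)·cross = 1.5·-0.2500 = -0.3750
Σcross = 633.0000 → A = |Σcross|/2 = 316.5000 mm²
Σ(r_i+r_j)·cross = 16773.0000 → first moment M = |Σ|/6 = 2795.5000
R_c = M/A = 2795.5000/316.5000 = 8.8325 mm
θ = 313° = 5.462881 rad
V = θ·R_c·A = 5.462881·8.8325·316.5000 = 15271.483 mm³

Volume = 15271.483 mm³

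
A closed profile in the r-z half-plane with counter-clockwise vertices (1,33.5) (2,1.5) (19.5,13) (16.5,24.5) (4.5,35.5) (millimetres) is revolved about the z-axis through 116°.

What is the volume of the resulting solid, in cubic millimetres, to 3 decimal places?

Volume = 6691.243 mm³

Profile (r,z), 5 vertices: (1,33.5) (2,1.5) (19.5,13) (16.5,24.5) (4.5,35.5)
edge 0: (1,33.5)→(2,1.5)  cross = 1·1.5 − 2·33.5 = -65.5000; (r_i+r_j)·cross = 3·-65.5000 = -196.5000
edge 1: (2,1.5)→(19.5,13)  cross = 2·13 − 19.5·1.5 = -3.2500; (r_i+r_j)·cross = 21.5·-3.2500 = -69.8750
edge 2: (19.5,13)→(16.5,24.5)  cross = 19.5·24.5 − 16.5·13 = 263.2500; (r_i+r_j)·cross = 36·263.2500 = 9477.0000
edge 3: (16.5,24.5)→(4.5,35.5)  cross = 16.5·35.5 − 4.5·24.5 = 475.5000; (r_i+r_j)·cross = 21·475.5000 = 9985.5000
edge 4: (4.5,35.5)→(1,33.5)  cross = 4.5·33.5 − 1·35.5 = 115.2500; (r_i+r_j)·cross = 5.5·115.2500 = 633.8750
Σcross = 785.2500 → A = |Σcross|/2 = 392.6250 mm²
Σ(r_i+r_j)·cross = 19830.0000 → first moment M = |Σ|/6 = 3305.0000
R_c = M/A = 3305.0000/392.6250 = 8.4177 mm
θ = 116° = 2.024582 rad
V = θ·R_c·A = 2.024582·8.4177·392.6250 = 6691.243 mm³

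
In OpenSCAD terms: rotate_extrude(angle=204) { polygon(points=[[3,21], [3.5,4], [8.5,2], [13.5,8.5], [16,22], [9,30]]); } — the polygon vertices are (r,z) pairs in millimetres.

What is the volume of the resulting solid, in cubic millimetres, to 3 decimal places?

Volume = 7868.197 mm³

Profile (r,z), 6 vertices: (3,21) (3.5,4) (8.5,2) (13.5,8.5) (16,22) (9,30)
edge 0: (3,21)→(3.5,4)  cross = 3·4 − 3.5·21 = -61.5000; (r_i+r_j)·cross = 6.5·-61.5000 = -399.7500
edge 1: (3.5,4)→(8.5,2)  cross = 3.5·2 − 8.5·4 = -27.0000; (r_i+r_j)·cross = 12·-27.0000 = -324.0000
edge 2: (8.5,2)→(13.5,8.5)  cross = 8.5·8.5 − 13.5·2 = 45.2500; (r_i+r_j)·cross = 22·45.2500 = 995.5000
edge 3: (13.5,8.5)→(16,22)  cross = 13.5·22 − 16·8.5 = 161.0000; (r_i+r_j)·cross = 29.5·161.0000 = 4749.5000
edge 4: (16,22)→(9,30)  cross = 16·30 − 9·22 = 282.0000; (r_i+r_j)·cross = 25·282.0000 = 7050.0000
edge 5: (9,30)→(3,21)  cross = 9·21 − 3·30 = 99.0000; (r_i+r_j)·cross = 12·99.0000 = 1188.0000
Σcross = 498.7500 → A = |Σcross|/2 = 249.3750 mm²
Σ(r_i+r_j)·cross = 13259.2500 → first moment M = |Σ|/6 = 2209.8750
R_c = M/A = 2209.8750/249.3750 = 8.8617 mm
θ = 204° = 3.560472 rad
V = θ·R_c·A = 3.560472·8.8617·249.3750 = 7868.197 mm³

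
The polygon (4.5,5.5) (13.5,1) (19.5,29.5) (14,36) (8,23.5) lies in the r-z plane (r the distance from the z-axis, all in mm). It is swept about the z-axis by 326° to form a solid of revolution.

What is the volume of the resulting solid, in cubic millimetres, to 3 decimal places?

Profile (r,z), 5 vertices: (4.5,5.5) (13.5,1) (19.5,29.5) (14,36) (8,23.5)
edge 0: (4.5,5.5)→(13.5,1)  cross = 4.5·1 − 13.5·5.5 = -69.7500; (r_i+r_j)·cross = 18·-69.7500 = -1255.5000
edge 1: (13.5,1)→(19.5,29.5)  cross = 13.5·29.5 − 19.5·1 = 378.7500; (r_i+r_j)·cross = 33·378.7500 = 12498.7500
edge 2: (19.5,29.5)→(14,36)  cross = 19.5·36 − 14·29.5 = 289.0000; (r_i+r_j)·cross = 33.5·289.0000 = 9681.5000
edge 3: (14,36)→(8,23.5)  cross = 14·23.5 − 8·36 = 41.0000; (r_i+r_j)·cross = 22·41.0000 = 902.0000
edge 4: (8,23.5)→(4.5,5.5)  cross = 8·5.5 − 4.5·23.5 = -61.7500; (r_i+r_j)·cross = 12.5·-61.7500 = -771.8750
Σcross = 577.2500 → A = |Σcross|/2 = 288.6250 mm²
Σ(r_i+r_j)·cross = 21054.8750 → first moment M = |Σ|/6 = 3509.1458
R_c = M/A = 3509.1458/288.6250 = 12.1581 mm
θ = 326° = 5.689773 rad
V = θ·R_c·A = 5.689773·12.1581·288.6250 = 19966.244 mm³

Volume = 19966.244 mm³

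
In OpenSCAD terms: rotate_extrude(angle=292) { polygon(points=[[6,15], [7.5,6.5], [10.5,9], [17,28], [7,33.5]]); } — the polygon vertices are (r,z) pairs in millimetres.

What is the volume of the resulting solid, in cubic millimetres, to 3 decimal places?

Volume = 8993.167 mm³

Profile (r,z), 5 vertices: (6,15) (7.5,6.5) (10.5,9) (17,28) (7,33.5)
edge 0: (6,15)→(7.5,6.5)  cross = 6·6.5 − 7.5·15 = -73.5000; (r_i+r_j)·cross = 13.5·-73.5000 = -992.2500
edge 1: (7.5,6.5)→(10.5,9)  cross = 7.5·9 − 10.5·6.5 = -0.7500; (r_i+r_j)·cross = 18·-0.7500 = -13.5000
edge 2: (10.5,9)→(17,28)  cross = 10.5·28 − 17·9 = 141.0000; (r_i+r_j)·cross = 27.5·141.0000 = 3877.5000
edge 3: (17,28)→(7,33.5)  cross = 17·33.5 − 7·28 = 373.5000; (r_i+r_j)·cross = 24·373.5000 = 8964.0000
edge 4: (7,33.5)→(6,15)  cross = 7·15 − 6·33.5 = -96.0000; (r_i+r_j)·cross = 13·-96.0000 = -1248.0000
Σcross = 344.2500 → A = |Σcross|/2 = 172.1250 mm²
Σ(r_i+r_j)·cross = 10587.7500 → first moment M = |Σ|/6 = 1764.6250
R_c = M/A = 1764.6250/172.1250 = 10.2520 mm
θ = 292° = 5.096361 rad
V = θ·R_c·A = 5.096361·10.2520·172.1250 = 8993.167 mm³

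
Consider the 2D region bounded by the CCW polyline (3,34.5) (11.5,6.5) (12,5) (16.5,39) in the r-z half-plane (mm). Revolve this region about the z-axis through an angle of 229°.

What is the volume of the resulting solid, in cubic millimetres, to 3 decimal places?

Volume = 9228.454 mm³

Profile (r,z), 4 vertices: (3,34.5) (11.5,6.5) (12,5) (16.5,39)
edge 0: (3,34.5)→(11.5,6.5)  cross = 3·6.5 − 11.5·34.5 = -377.2500; (r_i+r_j)·cross = 14.5·-377.2500 = -5470.1250
edge 1: (11.5,6.5)→(12,5)  cross = 11.5·5 − 12·6.5 = -20.5000; (r_i+r_j)·cross = 23.5·-20.5000 = -481.7500
edge 2: (12,5)→(16.5,39)  cross = 12·39 − 16.5·5 = 385.5000; (r_i+r_j)·cross = 28.5·385.5000 = 10986.7500
edge 3: (16.5,39)→(3,34.5)  cross = 16.5·34.5 − 3·39 = 452.2500; (r_i+r_j)·cross = 19.5·452.2500 = 8818.8750
Σcross = 440.0000 → A = |Σcross|/2 = 220.0000 mm²
Σ(r_i+r_j)·cross = 13853.7500 → first moment M = |Σ|/6 = 2308.9583
R_c = M/A = 2308.9583/220.0000 = 10.4953 mm
θ = 229° = 3.996804 rad
V = θ·R_c·A = 3.996804·10.4953·220.0000 = 9228.454 mm³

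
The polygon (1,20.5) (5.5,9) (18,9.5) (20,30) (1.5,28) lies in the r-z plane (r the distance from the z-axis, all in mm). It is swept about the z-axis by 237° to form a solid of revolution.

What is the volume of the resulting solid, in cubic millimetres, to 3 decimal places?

Profile (r,z), 5 vertices: (1,20.5) (5.5,9) (18,9.5) (20,30) (1.5,28)
edge 0: (1,20.5)→(5.5,9)  cross = 1·9 − 5.5·20.5 = -103.7500; (r_i+r_j)·cross = 6.5·-103.7500 = -674.3750
edge 1: (5.5,9)→(18,9.5)  cross = 5.5·9.5 − 18·9 = -109.7500; (r_i+r_j)·cross = 23.5·-109.7500 = -2579.1250
edge 2: (18,9.5)→(20,30)  cross = 18·30 − 20·9.5 = 350.0000; (r_i+r_j)·cross = 38·350.0000 = 13300.0000
edge 3: (20,30)→(1.5,28)  cross = 20·28 − 1.5·30 = 515.0000; (r_i+r_j)·cross = 21.5·515.0000 = 11072.5000
edge 4: (1.5,28)→(1,20.5)  cross = 1.5·20.5 − 1·28 = 2.7500; (r_i+r_j)·cross = 2.5·2.7500 = 6.8750
Σcross = 654.2500 → A = |Σcross|/2 = 327.1250 mm²
Σ(r_i+r_j)·cross = 21125.8750 → first moment M = |Σ|/6 = 3520.9792
R_c = M/A = 3520.9792/327.1250 = 10.7634 mm
θ = 237° = 4.136430 rad
V = θ·R_c·A = 4.136430·10.7634·327.1250 = 14564.285 mm³

Volume = 14564.285 mm³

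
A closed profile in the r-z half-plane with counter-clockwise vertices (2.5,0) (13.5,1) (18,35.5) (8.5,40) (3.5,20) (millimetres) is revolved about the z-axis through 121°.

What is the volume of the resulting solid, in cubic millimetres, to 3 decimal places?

Volume = 9050.326 mm³

Profile (r,z), 5 vertices: (2.5,0) (13.5,1) (18,35.5) (8.5,40) (3.5,20)
edge 0: (2.5,0)→(13.5,1)  cross = 2.5·1 − 13.5·0 = 2.5000; (r_i+r_j)·cross = 16·2.5000 = 40.0000
edge 1: (13.5,1)→(18,35.5)  cross = 13.5·35.5 − 18·1 = 461.2500; (r_i+r_j)·cross = 31.5·461.2500 = 14529.3750
edge 2: (18,35.5)→(8.5,40)  cross = 18·40 − 8.5·35.5 = 418.2500; (r_i+r_j)·cross = 26.5·418.2500 = 11083.6250
edge 3: (8.5,40)→(3.5,20)  cross = 8.5·20 − 3.5·40 = 30.0000; (r_i+r_j)·cross = 12·30.0000 = 360.0000
edge 4: (3.5,20)→(2.5,0)  cross = 3.5·0 − 2.5·20 = -50.0000; (r_i+r_j)·cross = 6·-50.0000 = -300.0000
Σcross = 862.0000 → A = |Σcross|/2 = 431.0000 mm²
Σ(r_i+r_j)·cross = 25713.0000 → first moment M = |Σ|/6 = 4285.5000
R_c = M/A = 4285.5000/431.0000 = 9.9432 mm
θ = 121° = 2.111848 rad
V = θ·R_c·A = 2.111848·9.9432·431.0000 = 9050.326 mm³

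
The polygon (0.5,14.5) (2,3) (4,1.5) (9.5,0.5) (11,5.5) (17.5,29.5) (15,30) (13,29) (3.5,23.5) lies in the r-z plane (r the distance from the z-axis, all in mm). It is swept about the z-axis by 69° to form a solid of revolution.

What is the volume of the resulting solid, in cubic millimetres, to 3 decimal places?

Profile (r,z), 9 vertices: (0.5,14.5) (2,3) (4,1.5) (9.5,0.5) (11,5.5) (17.5,29.5) (15,30) (13,29) (3.5,23.5)
edge 0: (0.5,14.5)→(2,3)  cross = 0.5·3 − 2·14.5 = -27.5000; (r_i+r_j)·cross = 2.5·-27.5000 = -68.7500
edge 1: (2,3)→(4,1.5)  cross = 2·1.5 − 4·3 = -9.0000; (r_i+r_j)·cross = 6·-9.0000 = -54.0000
edge 2: (4,1.5)→(9.5,0.5)  cross = 4·0.5 − 9.5·1.5 = -12.2500; (r_i+r_j)·cross = 13.5·-12.2500 = -165.3750
edge 3: (9.5,0.5)→(11,5.5)  cross = 9.5·5.5 − 11·0.5 = 46.7500; (r_i+r_j)·cross = 20.5·46.7500 = 958.3750
edge 4: (11,5.5)→(17.5,29.5)  cross = 11·29.5 − 17.5·5.5 = 228.2500; (r_i+r_j)·cross = 28.5·228.2500 = 6505.1250
edge 5: (17.5,29.5)→(15,30)  cross = 17.5·30 − 15·29.5 = 82.5000; (r_i+r_j)·cross = 32.5·82.5000 = 2681.2500
edge 6: (15,30)→(13,29)  cross = 15·29 − 13·30 = 45.0000; (r_i+r_j)·cross = 28·45.0000 = 1260.0000
edge 7: (13,29)→(3.5,23.5)  cross = 13·23.5 − 3.5·29 = 204.0000; (r_i+r_j)·cross = 16.5·204.0000 = 3366.0000
edge 8: (3.5,23.5)→(0.5,14.5)  cross = 3.5·14.5 − 0.5·23.5 = 39.0000; (r_i+r_j)·cross = 4·39.0000 = 156.0000
Σcross = 596.7500 → A = |Σcross|/2 = 298.3750 mm²
Σ(r_i+r_j)·cross = 14638.6250 → first moment M = |Σ|/6 = 2439.7708
R_c = M/A = 2439.7708/298.3750 = 8.1769 mm
θ = 69° = 1.204277 rad
V = θ·R_c·A = 1.204277·8.1769·298.3750 = 2938.160 mm³

Volume = 2938.160 mm³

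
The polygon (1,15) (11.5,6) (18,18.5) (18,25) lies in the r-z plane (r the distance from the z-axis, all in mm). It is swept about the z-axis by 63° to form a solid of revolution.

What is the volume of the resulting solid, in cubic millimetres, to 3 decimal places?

Profile (r,z), 4 vertices: (1,15) (11.5,6) (18,18.5) (18,25)
edge 0: (1,15)→(11.5,6)  cross = 1·6 − 11.5·15 = -166.5000; (r_i+r_j)·cross = 12.5·-166.5000 = -2081.2500
edge 1: (11.5,6)→(18,18.5)  cross = 11.5·18.5 − 18·6 = 104.7500; (r_i+r_j)·cross = 29.5·104.7500 = 3090.1250
edge 2: (18,18.5)→(18,25)  cross = 18·25 − 18·18.5 = 117.0000; (r_i+r_j)·cross = 36·117.0000 = 4212.0000
edge 3: (18,25)→(1,15)  cross = 18·15 − 1·25 = 245.0000; (r_i+r_j)·cross = 19·245.0000 = 4655.0000
Σcross = 300.2500 → A = |Σcross|/2 = 150.1250 mm²
Σ(r_i+r_j)·cross = 9875.8750 → first moment M = |Σ|/6 = 1645.9792
R_c = M/A = 1645.9792/150.1250 = 10.9641 mm
θ = 63° = 1.099557 rad
V = θ·R_c·A = 1.099557·10.9641·150.1250 = 1809.849 mm³

Volume = 1809.849 mm³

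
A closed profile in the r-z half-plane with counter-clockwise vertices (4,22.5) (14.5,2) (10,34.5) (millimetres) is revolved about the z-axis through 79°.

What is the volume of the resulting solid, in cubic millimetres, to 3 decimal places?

Profile (r,z), 3 vertices: (4,22.5) (14.5,2) (10,34.5)
edge 0: (4,22.5)→(14.5,2)  cross = 4·2 − 14.5·22.5 = -318.2500; (r_i+r_j)·cross = 18.5·-318.2500 = -5887.6250
edge 1: (14.5,2)→(10,34.5)  cross = 14.5·34.5 − 10·2 = 480.2500; (r_i+r_j)·cross = 24.5·480.2500 = 11766.1250
edge 2: (10,34.5)→(4,22.5)  cross = 10·22.5 − 4·34.5 = 87.0000; (r_i+r_j)·cross = 14·87.0000 = 1218.0000
Σcross = 249.0000 → A = |Σcross|/2 = 124.5000 mm²
Σ(r_i+r_j)·cross = 7096.5000 → first moment M = |Σ|/6 = 1182.7500
R_c = M/A = 1182.7500/124.5000 = 9.5000 mm
θ = 79° = 1.378810 rad
V = θ·R_c·A = 1.378810·9.5000·124.5000 = 1630.788 mm³

Volume = 1630.788 mm³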